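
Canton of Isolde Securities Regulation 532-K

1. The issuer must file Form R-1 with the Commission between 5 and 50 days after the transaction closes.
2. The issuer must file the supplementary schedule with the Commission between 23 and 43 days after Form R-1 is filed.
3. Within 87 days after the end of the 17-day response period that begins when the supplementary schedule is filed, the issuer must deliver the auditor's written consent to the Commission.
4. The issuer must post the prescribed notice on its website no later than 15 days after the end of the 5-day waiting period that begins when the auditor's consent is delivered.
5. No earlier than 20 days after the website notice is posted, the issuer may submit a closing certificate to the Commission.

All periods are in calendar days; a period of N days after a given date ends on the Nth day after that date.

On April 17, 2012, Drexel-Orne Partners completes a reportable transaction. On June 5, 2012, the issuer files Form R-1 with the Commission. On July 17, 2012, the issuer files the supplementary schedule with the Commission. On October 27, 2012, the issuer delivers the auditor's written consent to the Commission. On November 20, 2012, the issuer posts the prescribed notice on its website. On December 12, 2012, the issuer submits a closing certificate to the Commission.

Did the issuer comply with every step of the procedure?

(1) the permitted window runs from April 17, 2012 + 5 = April 22, 2012 to April 17, 2012 + 50 = June 6, 2012; done June 5, 2012 — within the window.
(2) the permitted window runs from June 5, 2012 + 23 = June 28, 2012 to June 5, 2012 + 43 = July 18, 2012; done July 17, 2012 — within the window.
(3) due by August 3, 2012 + 87 days = October 29, 2012; October 27, 2012 is within that limit.
(4) due by November 1, 2012 + 15 days = November 16, 2012; done November 20, 2012 — 4 days late.
That is the first point of non-compliance.

No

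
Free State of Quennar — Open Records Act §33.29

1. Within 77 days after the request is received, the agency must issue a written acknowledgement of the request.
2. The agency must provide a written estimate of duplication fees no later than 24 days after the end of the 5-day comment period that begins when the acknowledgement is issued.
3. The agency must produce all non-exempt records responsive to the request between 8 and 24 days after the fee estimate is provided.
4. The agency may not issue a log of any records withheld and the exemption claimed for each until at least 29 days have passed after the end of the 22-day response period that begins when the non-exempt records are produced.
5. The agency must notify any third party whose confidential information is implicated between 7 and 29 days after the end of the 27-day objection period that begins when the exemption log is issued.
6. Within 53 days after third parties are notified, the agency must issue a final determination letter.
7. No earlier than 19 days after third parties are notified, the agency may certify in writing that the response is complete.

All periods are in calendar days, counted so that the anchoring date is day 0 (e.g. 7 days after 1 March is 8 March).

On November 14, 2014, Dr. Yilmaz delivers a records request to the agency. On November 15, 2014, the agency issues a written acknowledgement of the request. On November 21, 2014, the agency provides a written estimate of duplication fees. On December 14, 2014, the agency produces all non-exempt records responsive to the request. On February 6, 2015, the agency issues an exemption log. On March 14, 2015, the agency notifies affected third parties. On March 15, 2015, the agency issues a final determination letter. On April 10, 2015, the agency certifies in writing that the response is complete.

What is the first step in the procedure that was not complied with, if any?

Step 1: 77 days after November 14, 2014 (when the request is received) is January 30, 2015; November 15, 2014 is within that limit.
Step 2: 24 days after November 20, 2014 (end of the 5-day comment period, which began when the acknowledgement is issued on November 15, 2014) is December 14, 2014; completed November 21, 2014, before the deadline.
Step 3: the window is 8–24 days after November 21, 2014 (when the fee estimate is provided), so November 29, 2014 through December 15, 2014; December 14, 2014 falls inside that range.
Step 4: the earliest permitted date is 29 days after January 5, 2015 (end of the 22-day response period, which began when the non-exempt records are produced on December 14, 2014), i.e. February 3, 2015; done February 6, 2015 — permitted.
Step 5: the window is 7–29 days after March 5, 2015 (end of the 27-day objection period, which began when the exemption log is issued on February 6, 2015), so March 12, 2015 through April 3, 2015; March 14, 2015 falls inside that range.
Step 6: 53 days after March 14, 2015 (when third parties are notified) is May 6, 2015; done March 15, 2015 — timely.
Step 7: the earliest permitted date is 19 days after March 14, 2015 (when third parties are notified), i.e. April 2, 2015; done April 10, 2015, after the minimum wait.

None — every step was satisfied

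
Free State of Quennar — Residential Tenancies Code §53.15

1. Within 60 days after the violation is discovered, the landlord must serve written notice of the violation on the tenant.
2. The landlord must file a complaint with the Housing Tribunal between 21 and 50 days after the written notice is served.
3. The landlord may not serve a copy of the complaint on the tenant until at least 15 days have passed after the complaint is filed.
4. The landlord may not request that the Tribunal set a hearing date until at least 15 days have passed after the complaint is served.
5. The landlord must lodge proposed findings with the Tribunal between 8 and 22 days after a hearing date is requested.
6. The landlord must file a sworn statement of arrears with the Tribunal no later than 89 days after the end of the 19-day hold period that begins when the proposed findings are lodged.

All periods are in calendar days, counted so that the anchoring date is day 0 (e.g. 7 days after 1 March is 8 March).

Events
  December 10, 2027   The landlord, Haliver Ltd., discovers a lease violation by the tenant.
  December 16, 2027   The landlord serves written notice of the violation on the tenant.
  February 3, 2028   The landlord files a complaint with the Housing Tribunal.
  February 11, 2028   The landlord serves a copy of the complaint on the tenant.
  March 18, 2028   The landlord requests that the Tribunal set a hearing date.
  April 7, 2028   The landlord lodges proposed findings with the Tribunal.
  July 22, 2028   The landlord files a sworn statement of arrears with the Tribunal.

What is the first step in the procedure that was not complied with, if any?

(1) due by December 10, 2027 + 60 days = February 8, 2028; done December 16, 2027 — timely.
(2) the permitted window runs from December 16, 2027 + 21 = January 6, 2028 to December 16, 2027 + 50 = February 4, 2028; done February 3, 2028 — within the window.
(3) permitted from February 3, 2028 + 15 days = February 18, 2028 onward; done February 11, 2028 — 7 days too early.
Later steps need not be reached.

Step 3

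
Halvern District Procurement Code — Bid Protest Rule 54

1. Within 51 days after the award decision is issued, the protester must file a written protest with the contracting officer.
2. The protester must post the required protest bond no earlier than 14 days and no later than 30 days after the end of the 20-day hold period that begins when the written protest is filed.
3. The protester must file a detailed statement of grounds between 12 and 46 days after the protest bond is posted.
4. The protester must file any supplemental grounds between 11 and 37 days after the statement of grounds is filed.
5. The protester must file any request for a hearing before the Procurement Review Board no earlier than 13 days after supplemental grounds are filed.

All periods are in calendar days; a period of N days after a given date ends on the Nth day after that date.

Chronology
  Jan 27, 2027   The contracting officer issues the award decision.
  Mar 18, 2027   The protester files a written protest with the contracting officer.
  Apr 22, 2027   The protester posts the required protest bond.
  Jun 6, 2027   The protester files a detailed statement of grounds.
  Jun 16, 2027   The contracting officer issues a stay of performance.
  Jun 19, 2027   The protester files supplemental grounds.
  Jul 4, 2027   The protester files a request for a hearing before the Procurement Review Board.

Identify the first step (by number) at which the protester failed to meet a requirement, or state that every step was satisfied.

Step 1: 51 days after Jan 27, 2027 (when the award decision is issued) is Mar 19, 2027; done Mar 18, 2027 — timely.
Step 2: the window is 14–30 days after Apr 7, 2027 (end of the 20-day hold period, which began when the written protest is filed on Mar 18, 2027), so Apr 21, 2027 through May 7, 2027; done Apr 22, 2027 — within the window.
Step 3: the window is 12–46 days after Apr 22, 2027 (when the protest bond is posted), so May 4, 2027 through Jun 7, 2027; Jun 6, 2027 falls inside that range.
Step 4: the window is 11–37 days after Jun 6, 2027 (when the statement of grounds is filed), so Jun 17, 2027 through Jul 13, 2027; done Jun 19, 2027 — within the window.
Step 5: the earliest permitted date is 13 days after Jun 19, 2027 (when supplemental grounds are filed), i.e. Jul 2, 2027; done Jul 4, 2027 — permitted.

None — every step was satisfied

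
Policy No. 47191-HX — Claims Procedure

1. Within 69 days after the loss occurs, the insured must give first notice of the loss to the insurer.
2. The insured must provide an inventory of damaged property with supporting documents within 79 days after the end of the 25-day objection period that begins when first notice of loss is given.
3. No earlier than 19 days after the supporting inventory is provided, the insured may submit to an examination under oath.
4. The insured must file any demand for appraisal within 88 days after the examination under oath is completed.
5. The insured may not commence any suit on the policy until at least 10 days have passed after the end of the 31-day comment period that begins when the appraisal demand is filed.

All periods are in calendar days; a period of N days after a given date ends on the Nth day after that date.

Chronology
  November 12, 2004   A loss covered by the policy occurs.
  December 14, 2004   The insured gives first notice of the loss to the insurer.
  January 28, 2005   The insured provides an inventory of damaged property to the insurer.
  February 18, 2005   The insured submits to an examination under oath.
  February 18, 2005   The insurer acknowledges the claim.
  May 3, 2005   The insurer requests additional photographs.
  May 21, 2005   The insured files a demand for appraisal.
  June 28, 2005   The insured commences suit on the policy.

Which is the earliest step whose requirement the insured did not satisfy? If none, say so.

Step 4

Step 1 — counting 69 days from November 12, 2004 (when the loss occurs) gives a deadline of January 20, 2005; December 14, 2004 is within that limit.
Step 2 — counting 79 days from January 8, 2005 (end of the 25-day objection period, which began when first notice of loss is given on December 14, 2004) gives a deadline of March 28, 2005; completed January 28, 2005, before the deadline.
Step 3 — must wait 19 days from January 28, 2005 (when the supporting inventory is provided), so not before February 16, 2005; done February 18, 2005, after the minimum wait.
Step 4 — counting 88 days from February 18, 2005 (when the examination under oath is completed) gives a deadline of May 17, 2005; not done until May 21, 2005, 4 days after the deadline.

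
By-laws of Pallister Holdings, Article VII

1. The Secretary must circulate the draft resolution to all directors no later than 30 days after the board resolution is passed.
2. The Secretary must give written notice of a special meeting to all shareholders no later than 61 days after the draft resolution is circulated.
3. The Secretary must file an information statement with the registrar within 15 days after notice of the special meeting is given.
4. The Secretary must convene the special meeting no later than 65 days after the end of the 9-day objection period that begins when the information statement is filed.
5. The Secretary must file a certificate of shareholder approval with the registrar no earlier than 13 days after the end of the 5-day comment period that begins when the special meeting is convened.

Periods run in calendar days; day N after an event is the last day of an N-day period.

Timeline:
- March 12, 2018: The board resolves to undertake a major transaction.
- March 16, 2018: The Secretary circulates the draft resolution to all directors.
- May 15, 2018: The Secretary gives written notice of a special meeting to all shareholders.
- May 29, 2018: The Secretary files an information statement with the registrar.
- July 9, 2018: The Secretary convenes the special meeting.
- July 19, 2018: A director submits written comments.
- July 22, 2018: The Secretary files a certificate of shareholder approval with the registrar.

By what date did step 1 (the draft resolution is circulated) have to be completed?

April 11, 2018

Step 1 runs from March 12, 2018, when the board resolution is passed. 30 days after March 12, 2018 is April 11, 2018.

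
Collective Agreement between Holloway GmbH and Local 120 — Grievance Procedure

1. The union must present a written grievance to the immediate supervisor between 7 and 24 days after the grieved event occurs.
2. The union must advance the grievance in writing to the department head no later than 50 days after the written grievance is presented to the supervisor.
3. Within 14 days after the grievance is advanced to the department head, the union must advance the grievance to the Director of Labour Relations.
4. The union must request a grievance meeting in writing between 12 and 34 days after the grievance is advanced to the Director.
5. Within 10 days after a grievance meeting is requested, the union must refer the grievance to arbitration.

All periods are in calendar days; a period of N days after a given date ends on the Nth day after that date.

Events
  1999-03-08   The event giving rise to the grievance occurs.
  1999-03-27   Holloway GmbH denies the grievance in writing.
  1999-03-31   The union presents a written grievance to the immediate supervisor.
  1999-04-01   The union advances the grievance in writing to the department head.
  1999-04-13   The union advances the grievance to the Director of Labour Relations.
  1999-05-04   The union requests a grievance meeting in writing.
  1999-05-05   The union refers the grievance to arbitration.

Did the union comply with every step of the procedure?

Step 1: the window is 7–24 days after 1999-03-08 (when the grieved event occurs), so 1999-03-15 through 1999-04-01; done 1999-03-31, which is between those dates.
Step 2: 50 days after 1999-03-31 (when the written grievance is presented to the supervisor) is 1999-05-20; done 1999-04-01 — timely.
Step 3: 14 days after 1999-04-01 (when the grievance is advanced to the department head) is 1999-04-15; 1999-04-13 is within that limit.
Step 4: the window is 12–34 days after 1999-04-13 (when the grievance is advanced to the Director), so 1999-04-25 through 1999-05-17; 1999-05-04 falls inside that range.
Step 5: 10 days after 1999-05-04 (when a grievance meeting is requested) is 1999-05-14; completed 1999-05-05, before the deadline.

Yes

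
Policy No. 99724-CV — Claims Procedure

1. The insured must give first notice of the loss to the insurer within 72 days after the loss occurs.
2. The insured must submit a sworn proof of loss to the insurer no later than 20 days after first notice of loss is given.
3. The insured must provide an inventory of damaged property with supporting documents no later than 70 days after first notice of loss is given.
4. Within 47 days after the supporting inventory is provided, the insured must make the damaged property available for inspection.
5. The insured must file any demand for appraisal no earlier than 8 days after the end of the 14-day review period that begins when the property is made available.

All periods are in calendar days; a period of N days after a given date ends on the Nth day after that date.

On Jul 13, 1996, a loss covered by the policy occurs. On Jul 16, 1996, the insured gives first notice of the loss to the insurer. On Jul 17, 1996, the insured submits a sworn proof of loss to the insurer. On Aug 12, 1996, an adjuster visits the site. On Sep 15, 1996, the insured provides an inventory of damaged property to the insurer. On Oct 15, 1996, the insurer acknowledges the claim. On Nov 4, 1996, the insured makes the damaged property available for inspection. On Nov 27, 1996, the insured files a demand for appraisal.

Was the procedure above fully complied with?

(1) due by Jul 13, 1996 + 72 days = Sep 23, 1996; Jul 16, 1996 is within that limit.
(2) due by Jul 16, 1996 + 20 days = Aug 5, 1996; Jul 17, 1996 is within that limit.
(3) due by Jul 16, 1996 + 70 days = Sep 24, 1996; completed Sep 15, 1996, before the deadline.
(4) due by Sep 15, 1996 + 47 days = Nov 1, 1996; not done until Nov 4, 1996, 3 days after the deadline.

No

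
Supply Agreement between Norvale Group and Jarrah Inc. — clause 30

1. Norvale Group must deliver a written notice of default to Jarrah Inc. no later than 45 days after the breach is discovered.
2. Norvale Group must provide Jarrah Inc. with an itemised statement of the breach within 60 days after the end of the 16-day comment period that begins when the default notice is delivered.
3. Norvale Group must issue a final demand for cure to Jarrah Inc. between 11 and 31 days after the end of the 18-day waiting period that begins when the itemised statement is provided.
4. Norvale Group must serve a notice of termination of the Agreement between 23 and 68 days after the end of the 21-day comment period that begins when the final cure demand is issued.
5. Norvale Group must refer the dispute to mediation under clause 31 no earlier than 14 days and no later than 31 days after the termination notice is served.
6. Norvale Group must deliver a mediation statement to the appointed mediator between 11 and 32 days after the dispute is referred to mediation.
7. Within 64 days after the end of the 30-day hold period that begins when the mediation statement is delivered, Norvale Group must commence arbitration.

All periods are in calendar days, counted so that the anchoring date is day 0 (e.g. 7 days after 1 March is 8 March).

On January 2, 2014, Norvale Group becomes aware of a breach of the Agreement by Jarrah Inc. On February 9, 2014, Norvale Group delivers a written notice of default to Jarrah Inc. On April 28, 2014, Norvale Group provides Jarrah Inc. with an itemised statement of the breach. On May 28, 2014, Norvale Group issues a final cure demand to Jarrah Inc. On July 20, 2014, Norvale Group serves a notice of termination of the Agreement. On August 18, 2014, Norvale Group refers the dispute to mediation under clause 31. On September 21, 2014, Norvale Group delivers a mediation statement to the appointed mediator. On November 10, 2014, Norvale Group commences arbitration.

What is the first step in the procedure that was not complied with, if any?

Step 1: 45 days after January 2, 2014 (when the breach is discovered) is February 16, 2014; done February 9, 2014 — timely.
Step 2: 60 days after February 25, 2014 (end of the 16-day comment period, which began when the default notice is delivered on February 9, 2014) is April 26, 2014; done April 28, 2014 — 2 days late.

Step 2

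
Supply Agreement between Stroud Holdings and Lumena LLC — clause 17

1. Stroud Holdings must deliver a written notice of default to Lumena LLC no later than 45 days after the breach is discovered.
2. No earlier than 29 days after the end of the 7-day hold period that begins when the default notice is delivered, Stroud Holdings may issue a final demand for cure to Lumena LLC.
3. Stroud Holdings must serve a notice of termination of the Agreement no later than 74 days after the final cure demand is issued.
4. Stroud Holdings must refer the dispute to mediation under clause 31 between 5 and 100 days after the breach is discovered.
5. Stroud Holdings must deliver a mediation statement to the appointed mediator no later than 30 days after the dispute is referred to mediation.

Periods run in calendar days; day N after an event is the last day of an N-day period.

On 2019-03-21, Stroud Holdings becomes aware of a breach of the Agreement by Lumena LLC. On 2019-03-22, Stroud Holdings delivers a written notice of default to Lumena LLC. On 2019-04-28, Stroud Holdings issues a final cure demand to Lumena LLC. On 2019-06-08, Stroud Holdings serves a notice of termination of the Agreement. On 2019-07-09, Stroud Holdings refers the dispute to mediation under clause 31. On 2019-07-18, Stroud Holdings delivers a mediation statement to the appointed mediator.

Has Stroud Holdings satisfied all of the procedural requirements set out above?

Step 1: 45 days after 2019-03-21 (when the breach is discovered) is 2019-05-05; 2019-03-22 is within that limit.
Step 2: the earliest permitted date is 29 days after 2019-03-29 (end of the 7-day hold period, which began when the default notice is delivered on 2019-03-22), i.e. 2019-04-27; 2019-04-28 is on or after that date.
Step 3: 74 days after 2019-04-28 (when the final cure demand is issued) is 2019-07-11; done 2019-06-08 — timely.
Step 4: the window is 5–100 days after 2019-03-21 (when the breach is discovered), so 2019-03-26 through 2019-06-29; done 2019-07-09 — 10 days after the window closed.

No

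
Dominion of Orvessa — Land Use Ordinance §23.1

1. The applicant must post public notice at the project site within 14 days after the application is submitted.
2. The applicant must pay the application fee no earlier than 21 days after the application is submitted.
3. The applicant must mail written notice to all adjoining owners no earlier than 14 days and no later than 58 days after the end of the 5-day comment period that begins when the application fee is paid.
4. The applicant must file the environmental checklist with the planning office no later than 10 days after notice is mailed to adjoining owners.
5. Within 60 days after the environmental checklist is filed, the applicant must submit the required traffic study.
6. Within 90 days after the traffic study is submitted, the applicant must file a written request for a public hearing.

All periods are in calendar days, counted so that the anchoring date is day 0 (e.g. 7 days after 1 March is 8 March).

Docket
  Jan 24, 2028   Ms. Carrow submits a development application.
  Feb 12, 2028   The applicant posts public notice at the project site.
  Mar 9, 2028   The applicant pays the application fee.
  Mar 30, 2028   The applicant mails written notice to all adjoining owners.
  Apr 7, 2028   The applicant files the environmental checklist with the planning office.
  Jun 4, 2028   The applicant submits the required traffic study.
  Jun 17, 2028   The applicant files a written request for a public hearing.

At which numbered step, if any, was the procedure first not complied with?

Step 1

Step 1: 14 days after Jan 24, 2028 (when the application is submitted) is Feb 7, 2028; Feb 12, 2028 misses that deadline by 5 days.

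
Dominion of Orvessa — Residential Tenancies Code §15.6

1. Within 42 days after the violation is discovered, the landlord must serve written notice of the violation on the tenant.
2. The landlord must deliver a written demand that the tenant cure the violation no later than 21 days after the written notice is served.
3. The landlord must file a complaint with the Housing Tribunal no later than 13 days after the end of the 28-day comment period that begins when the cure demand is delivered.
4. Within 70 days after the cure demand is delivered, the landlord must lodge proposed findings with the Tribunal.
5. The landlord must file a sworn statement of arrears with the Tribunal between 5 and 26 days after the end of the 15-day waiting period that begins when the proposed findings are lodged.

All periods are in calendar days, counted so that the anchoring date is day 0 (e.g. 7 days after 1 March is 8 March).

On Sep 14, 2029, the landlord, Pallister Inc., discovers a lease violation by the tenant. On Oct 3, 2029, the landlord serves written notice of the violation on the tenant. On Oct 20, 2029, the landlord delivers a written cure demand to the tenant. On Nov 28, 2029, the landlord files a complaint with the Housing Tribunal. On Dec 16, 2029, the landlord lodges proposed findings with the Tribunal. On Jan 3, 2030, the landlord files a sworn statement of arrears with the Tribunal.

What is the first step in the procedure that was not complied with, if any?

Step 1: 42 days after Sep 14, 2029 (when the violation is discovered) is Oct 26, 2029; completed Oct 3, 2029, before the deadline.
Step 2: 21 days after Oct 3, 2029 (when the written notice is served) is Oct 24, 2029; completed Oct 20, 2029, before the deadline.
Step 3: 13 days after Nov 17, 2029 (end of the 28-day comment period, which began when the cure demand is delivered on Oct 20, 2029) is Nov 30, 2029; completed Nov 28, 2029, before the deadline.
Step 4: 70 days after Oct 20, 2029 (when the cure demand is delivered) is Dec 29, 2029; Dec 16, 2029 is within that limit.
Step 5: the window is 5–26 days after Dec 31, 2029 (end of the 15-day waiting period, which began when the proposed findings are lodged on Dec 16, 2029), so Jan 5, 2030 through Jan 26, 2030; done Jan 3, 2030 — 2 days before the window opened.
The analysis stops there.

Step 5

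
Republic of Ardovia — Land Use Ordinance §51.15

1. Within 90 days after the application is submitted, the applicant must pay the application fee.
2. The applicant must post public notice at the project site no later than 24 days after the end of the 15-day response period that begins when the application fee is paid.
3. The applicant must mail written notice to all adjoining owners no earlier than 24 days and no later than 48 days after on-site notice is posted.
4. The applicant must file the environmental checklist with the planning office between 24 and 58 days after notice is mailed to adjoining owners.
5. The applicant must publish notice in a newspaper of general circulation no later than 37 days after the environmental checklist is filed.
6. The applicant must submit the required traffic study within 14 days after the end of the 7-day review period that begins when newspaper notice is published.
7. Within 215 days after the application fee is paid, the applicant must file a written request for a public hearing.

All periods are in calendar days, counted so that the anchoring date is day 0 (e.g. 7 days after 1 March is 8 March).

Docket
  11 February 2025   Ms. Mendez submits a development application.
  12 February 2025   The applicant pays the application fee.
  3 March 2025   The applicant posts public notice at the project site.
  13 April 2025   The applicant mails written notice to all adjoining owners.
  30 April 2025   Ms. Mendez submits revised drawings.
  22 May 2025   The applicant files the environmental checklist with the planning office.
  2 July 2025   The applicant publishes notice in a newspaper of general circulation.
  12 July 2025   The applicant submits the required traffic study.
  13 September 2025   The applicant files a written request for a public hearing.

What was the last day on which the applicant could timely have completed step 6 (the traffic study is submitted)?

Newspaper notice is published on 2 July 2025; the 7-day review period therefore ends 9 July 2025, and step 6 runs from that date. 14 days after 9 July 2025 is 23 July 2025.

23 July 2025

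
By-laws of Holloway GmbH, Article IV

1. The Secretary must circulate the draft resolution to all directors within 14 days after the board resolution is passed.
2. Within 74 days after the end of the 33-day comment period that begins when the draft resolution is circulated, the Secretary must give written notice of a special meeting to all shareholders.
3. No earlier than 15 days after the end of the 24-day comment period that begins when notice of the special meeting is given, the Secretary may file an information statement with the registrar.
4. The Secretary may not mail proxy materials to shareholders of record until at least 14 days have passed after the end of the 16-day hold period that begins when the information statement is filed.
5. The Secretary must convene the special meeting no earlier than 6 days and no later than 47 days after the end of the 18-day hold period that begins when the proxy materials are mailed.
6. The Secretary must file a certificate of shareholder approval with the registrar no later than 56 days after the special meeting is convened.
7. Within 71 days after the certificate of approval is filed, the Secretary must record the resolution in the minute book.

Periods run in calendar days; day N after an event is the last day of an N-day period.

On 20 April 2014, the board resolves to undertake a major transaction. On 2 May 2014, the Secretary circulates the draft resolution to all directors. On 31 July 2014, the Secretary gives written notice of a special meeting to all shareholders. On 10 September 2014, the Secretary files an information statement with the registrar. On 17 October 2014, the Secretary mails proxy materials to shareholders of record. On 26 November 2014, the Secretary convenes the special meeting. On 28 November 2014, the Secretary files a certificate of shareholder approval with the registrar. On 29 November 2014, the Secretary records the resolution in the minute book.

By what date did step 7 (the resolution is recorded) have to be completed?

Step 7 runs from 28 November 2014, when the certificate of approval is filed. 71 days after 28 November 2014 is 7 February 2015.

7 February 2015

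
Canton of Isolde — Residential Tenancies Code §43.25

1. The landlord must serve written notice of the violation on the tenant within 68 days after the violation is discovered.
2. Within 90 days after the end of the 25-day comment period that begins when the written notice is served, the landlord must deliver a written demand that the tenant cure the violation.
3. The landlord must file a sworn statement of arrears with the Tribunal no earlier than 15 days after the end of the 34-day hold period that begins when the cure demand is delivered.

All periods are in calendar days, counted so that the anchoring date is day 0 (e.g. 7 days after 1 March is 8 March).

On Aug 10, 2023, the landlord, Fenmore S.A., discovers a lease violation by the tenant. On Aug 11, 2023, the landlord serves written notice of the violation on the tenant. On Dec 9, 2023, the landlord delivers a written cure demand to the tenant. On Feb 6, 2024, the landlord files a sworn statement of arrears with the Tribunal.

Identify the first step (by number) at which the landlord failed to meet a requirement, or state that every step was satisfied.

Step 2

Step 1 — counting 68 days from Aug 10, 2023 (when the violation is discovered) gives a deadline of Oct 17, 2023; Aug 11, 2023 is within that limit.
Step 2 — counting 90 days from Sep 5, 2023 (end of the 25-day comment period, which began when the written notice is served on Aug 11, 2023) gives a deadline of Dec 4, 2023; not done until Dec 9, 2023, 5 days after the deadline.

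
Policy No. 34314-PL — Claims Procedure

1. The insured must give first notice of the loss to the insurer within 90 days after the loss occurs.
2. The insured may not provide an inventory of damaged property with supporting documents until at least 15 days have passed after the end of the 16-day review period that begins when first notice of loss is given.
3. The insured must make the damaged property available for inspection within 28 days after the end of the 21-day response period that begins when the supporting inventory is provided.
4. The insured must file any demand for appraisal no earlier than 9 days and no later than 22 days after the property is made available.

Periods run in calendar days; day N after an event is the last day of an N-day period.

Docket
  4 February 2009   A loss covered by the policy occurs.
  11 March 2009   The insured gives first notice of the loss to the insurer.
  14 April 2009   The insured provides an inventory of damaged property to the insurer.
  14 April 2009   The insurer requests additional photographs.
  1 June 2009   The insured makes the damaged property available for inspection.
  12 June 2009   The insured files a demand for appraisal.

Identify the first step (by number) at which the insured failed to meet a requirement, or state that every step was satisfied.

Step 1: 90 days after 4 February 2009 (when the loss occurs) is 5 May 2009; 11 March 2009 is within that limit.
Step 2: the earliest permitted date is 15 days after 27 March 2009 (end of the 16-day review period, which began when first notice of loss is given on 11 March 2009), i.e. 11 April 2009; 14 April 2009 is on or after that date.
Step 3: 28 days after 5 May 2009 (end of the 21-day response period, which began when the supporting inventory is provided on 14 April 2009) is 2 June 2009; 1 June 2009 is within that limit.
Step 4: the window is 9–22 days after 1 June 2009 (when the property is made available), so 10 June 2009 through 23 June 2009; done 12 June 2009 — within the window.

None — every step was satisfied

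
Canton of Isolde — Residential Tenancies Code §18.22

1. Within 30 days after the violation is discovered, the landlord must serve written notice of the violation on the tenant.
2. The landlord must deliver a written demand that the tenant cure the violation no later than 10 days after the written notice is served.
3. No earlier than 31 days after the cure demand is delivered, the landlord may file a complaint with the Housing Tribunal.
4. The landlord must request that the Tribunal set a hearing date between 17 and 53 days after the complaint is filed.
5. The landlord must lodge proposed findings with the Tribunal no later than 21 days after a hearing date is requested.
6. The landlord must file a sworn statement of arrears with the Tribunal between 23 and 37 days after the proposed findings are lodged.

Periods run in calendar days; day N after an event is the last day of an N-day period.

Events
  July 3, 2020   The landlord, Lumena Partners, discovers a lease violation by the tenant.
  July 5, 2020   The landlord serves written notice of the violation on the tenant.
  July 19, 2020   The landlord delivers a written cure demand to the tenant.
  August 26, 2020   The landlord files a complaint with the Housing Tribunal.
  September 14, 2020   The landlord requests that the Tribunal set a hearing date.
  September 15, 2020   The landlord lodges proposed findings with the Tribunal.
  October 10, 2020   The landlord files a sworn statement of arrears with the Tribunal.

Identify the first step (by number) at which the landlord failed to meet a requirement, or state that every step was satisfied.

Step 1 — counting 30 days from July 3, 2020 (when the violation is discovered) gives a deadline of August 2, 2020; done July 5, 2020 — timely.
Step 2 — counting 10 days from July 5, 2020 (when the written notice is served) gives a deadline of July 15, 2020; done July 19, 2020 — 4 days late.
No need to go further; step 2 was not satisfied.

Step 2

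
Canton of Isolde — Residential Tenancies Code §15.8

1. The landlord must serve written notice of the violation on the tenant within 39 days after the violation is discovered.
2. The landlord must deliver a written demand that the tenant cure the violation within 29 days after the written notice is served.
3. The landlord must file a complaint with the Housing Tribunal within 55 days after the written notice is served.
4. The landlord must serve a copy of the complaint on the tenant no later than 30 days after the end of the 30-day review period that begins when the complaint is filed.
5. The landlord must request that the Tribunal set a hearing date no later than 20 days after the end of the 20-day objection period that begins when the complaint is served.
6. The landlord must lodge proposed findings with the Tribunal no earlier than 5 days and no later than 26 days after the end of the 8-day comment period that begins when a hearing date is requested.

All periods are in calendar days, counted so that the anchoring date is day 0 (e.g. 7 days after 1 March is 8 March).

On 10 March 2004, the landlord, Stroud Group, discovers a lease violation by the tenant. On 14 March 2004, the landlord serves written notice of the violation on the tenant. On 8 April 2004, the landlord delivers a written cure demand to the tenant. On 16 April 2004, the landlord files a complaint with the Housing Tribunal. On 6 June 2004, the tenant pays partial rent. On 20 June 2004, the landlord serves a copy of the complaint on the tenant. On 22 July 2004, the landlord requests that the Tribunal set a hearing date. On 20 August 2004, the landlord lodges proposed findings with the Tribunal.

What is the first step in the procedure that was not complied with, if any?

Step 4

Step 1: 39 days after 10 March 2004 (when the violation is discovered) is 18 April 2004; done 14 March 2004 — timely.
Step 2: 29 days after 14 March 2004 (when the written notice is served) is 12 April 2004; completed 8 April 2004, before the deadline.
Step 3: 55 days after 14 March 2004 (when the written notice is served) is 8 May 2004; done 16 April 2004 — timely.
Step 4: 30 days after 16 May 2004 (end of the 30-day review period, which began when the complaint is filed on 16 April 2004) is 15 June 2004; not done until 20 June 2004, 5 days after the deadline.
The analysis stops there.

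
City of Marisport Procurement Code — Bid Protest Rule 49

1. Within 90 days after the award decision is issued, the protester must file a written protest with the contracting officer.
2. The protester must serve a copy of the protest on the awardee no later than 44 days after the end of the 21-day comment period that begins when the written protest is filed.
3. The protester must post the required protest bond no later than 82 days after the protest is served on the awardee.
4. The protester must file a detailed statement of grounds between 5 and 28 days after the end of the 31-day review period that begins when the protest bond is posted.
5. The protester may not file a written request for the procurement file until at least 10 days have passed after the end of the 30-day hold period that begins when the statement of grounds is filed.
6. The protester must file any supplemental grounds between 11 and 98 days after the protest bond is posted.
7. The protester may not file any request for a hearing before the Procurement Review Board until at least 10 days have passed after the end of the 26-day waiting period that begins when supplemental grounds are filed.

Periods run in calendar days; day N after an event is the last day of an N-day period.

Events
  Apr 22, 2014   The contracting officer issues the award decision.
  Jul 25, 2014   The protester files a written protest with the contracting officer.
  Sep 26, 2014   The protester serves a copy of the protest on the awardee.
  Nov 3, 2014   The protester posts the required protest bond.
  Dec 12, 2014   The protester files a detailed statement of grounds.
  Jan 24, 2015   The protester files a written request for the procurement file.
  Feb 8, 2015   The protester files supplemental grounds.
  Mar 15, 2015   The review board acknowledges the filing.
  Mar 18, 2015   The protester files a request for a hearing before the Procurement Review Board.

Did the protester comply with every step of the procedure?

No

Step 1 — counting 90 days from Apr 22, 2014 (when the award decision is issued) gives a deadline of Jul 21, 2014; Jul 25, 2014 misses that deadline by 4 days.
The analysis stops there.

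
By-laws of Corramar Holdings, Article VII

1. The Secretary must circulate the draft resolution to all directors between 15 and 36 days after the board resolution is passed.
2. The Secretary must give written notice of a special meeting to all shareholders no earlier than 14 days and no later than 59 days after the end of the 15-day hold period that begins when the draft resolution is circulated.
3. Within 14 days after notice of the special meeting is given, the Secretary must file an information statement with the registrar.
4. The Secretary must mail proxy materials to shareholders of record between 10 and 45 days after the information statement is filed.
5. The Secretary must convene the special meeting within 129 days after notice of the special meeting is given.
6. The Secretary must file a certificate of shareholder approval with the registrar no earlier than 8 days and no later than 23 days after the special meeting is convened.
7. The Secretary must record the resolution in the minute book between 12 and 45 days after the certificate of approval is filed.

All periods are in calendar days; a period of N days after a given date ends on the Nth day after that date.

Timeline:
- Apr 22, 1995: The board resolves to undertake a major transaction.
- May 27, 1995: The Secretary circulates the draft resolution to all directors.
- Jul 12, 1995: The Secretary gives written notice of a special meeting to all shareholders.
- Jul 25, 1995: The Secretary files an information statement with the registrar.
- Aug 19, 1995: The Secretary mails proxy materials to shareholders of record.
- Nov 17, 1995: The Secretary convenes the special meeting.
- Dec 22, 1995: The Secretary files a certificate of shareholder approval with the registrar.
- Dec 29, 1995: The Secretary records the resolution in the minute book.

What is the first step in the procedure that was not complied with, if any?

(1) the permitted window runs from Apr 22, 1995 + 15 = May 7, 1995 to Apr 22, 1995 + 36 = May 28, 1995; done May 27, 1995 — within the window.
(2) the permitted window runs from Jun 11, 1995 + 14 = Jun 25, 1995 to Jun 11, 1995 + 59 = Aug 9, 1995; done Jul 12, 1995 — within the window.
(3) due by Jul 12, 1995 + 14 days = Jul 26, 1995; done Jul 25, 1995 — timely.
(4) the permitted window runs from Jul 25, 1995 + 10 = Aug 4, 1995 to Jul 25, 1995 + 45 = Sep 8, 1995; Aug 19, 1995 falls inside that range.
(5) due by Jul 12, 1995 + 129 days = Nov 18, 1995; done Nov 17, 1995 — timely.
(6) the permitted window runs from Nov 17, 1995 + 8 = Nov 25, 1995 to Nov 17, 1995 + 23 = Dec 10, 1995; done Dec 22, 1995 — 12 days after the window closed.
That is the first point of non-compliance.

Step 6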